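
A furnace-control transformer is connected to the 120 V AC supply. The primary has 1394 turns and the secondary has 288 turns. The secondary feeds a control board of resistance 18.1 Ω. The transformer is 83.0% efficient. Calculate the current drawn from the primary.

V_s = 120 × 288/1394 = 24.792 V.
I_s = V_s/R = 24.792/18.1 = 1.3697 A.
P_out = V_s I_s = 24.792 × 1.3697 = 33.958 W.
P_in = P_out/η = 33.958/0.830 = 40.913 W.
I_p = P_in/V_p = 40.913/120 = 0.341 A.

I_p ≈ 0.341 A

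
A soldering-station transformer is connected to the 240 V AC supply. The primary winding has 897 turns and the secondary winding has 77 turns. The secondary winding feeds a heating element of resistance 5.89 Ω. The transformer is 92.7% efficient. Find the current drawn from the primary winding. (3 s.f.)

I_p ≈ 0.324 A

V_s = 240 × 77/897 = 20.602 V.
I_s = V_s/R = 20.602/5.89 = 3.4978 A.
P_out = V_s I_s = 20.602 × 3.4978 = 72.062 W.
P_in = P_out/η = 72.062/0.927 = 77.736 W.
I_p = P_in/V_p = 77.736/240 = 0.324 A.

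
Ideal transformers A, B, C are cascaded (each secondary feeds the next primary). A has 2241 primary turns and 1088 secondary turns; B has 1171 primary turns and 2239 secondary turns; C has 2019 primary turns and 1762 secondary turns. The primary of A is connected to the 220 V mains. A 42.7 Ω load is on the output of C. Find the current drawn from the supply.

Secondary of A: V = 220.00 × 1088/2241 = 106.81 V.
Secondary of B: V = 106.81 × 2239/1171 = 204.22 V.
Secondary of C: V = 204.22 × 1762/2019 = 178.23 V.
I_load = 178.23/42.7 = 4.1740 A, so P_out = 178.23 × 4.1740 = 743.92 W.
All ideal ⇒ P_in = P_out, so I_supply = 743.92/220 = 3.38 A.

I_supply ≈ 3.38 A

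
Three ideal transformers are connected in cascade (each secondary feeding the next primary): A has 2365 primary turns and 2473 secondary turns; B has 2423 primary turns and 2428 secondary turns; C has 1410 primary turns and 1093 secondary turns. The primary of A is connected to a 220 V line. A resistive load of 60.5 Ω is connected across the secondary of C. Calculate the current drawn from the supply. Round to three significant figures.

I_supply ≈ 2.40 A

Secondary of A: V = 220.00 × 2473/2365 = 230.05 V.
Secondary of B: V = 230.05 × 2428/2423 = 230.52 V.
Secondary of C: V = 230.52 × 1093/1410 = 178.69 V.
I_load = 178.69/60.5 = 2.9536 A, so P_out = 178.69 × 2.9536 = 527.80 W.
All ideal ⇒ P_in = P_out, so I_supply = 527.80/220 = 2.40 A.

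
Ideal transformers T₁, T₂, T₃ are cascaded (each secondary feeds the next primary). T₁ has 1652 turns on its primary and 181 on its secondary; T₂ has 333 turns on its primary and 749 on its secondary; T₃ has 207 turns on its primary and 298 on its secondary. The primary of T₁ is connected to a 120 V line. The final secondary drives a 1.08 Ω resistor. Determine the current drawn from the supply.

Secondary of T₁: V = 120.00 × 181/1652 = 13.148 V.
Secondary of T₂: V = 13.148 × 749/333 = 29.572 V.
Secondary of T₃: V = 29.572 × 298/207 = 42.573 V.
I_load = 42.573/1.08 = 39.419 A, so P_out = 42.573 × 39.419 = 1678.2 W.
All ideal ⇒ P_in = P_out, so I_supply = 1678.2/120 = 14.0 A.

I_supply ≈ 14.0 A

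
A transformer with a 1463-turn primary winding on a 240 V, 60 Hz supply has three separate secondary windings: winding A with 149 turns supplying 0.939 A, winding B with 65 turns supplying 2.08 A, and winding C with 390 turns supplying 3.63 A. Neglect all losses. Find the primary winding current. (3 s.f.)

I_p ≈ 1.16 A

V_A = 240 × 149/1463 = 24.443 V; V_B = 240 × 65/1463 = 10.663 V; V_C = 240 × 390/1463 = 63.978 V.
P_out = V_A I_A + V_B I_B + V_C I_C = 24.443×0.939 + 10.663×2.08 + 63.978×3.63 = 22.952 + 22.179 + 232.24 = 277.37 W.
Ideal ⇒ P_in = P_out, so I_p = P_out/V_p = 277.37/240 = 1.16 A.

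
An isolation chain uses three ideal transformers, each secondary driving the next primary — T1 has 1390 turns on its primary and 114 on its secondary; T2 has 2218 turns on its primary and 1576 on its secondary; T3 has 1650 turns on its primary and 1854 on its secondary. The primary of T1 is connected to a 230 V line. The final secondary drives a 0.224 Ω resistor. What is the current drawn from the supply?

I_supply ≈ 4.40 A

Secondary of T1: V = 230.00 × 114/1390 = 18.863 V.
Secondary of T2: V = 18.863 × 1576/2218 = 13.403 V.
Secondary of T3: V = 13.403 × 1854/1650 = 15.060 V.
I_load = 15.060/0.224 = 67.234 A, so P_out = 15.060 × 67.234 = 1012.6 W.
All ideal ⇒ P_in = P_out, so I_supply = 1012.6/230 = 4.40 A.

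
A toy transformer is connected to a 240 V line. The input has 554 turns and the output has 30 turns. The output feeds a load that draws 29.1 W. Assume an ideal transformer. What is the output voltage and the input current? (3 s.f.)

V_out ≈ 13.0 V, I_in ≈ 0.121 A

V_out = V_in × N_out/N_in = 240 × 30/554 = 12.996 V.
I_out = P/V_out = 29.1/12.996 = 2.2391 A.
I_in = I_out × N_out/N_in = 2.2391 × 30/554 = 0.121 A.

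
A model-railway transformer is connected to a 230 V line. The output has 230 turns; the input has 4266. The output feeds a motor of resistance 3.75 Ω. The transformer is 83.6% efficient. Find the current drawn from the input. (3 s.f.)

V_out = 230 × 230/4266 = 12.400 V.
I_out = V_out/R = 12.400/3.75 = 3.3068 A.
P_out = V_out I_out = 12.400 × 3.3068 = 41.005 W.
P_in = P_out/η = 41.005/0.836 = 49.049 W.
I_in = P_in/V_in = 49.049/230 = 0.213 A.

I_in ≈ 0.213 A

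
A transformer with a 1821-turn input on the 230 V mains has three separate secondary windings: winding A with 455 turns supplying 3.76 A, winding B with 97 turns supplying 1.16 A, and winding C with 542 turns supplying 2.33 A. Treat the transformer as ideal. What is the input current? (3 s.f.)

V_A = 230 × 455/1821 = 57.468 V; V_B = 230 × 97/1821 = 12.252 V; V_C = 230 × 542/1821 = 68.457 V.
P_out = V_A I_A + V_B I_B + V_C I_C = 57.468×3.76 + 12.252×1.16 + 68.457×2.33 = 216.08 + 14.212 + 159.50 = 389.80 W.
Ideal ⇒ P_in = P_out, so I_in = P_out/V_in = 389.80/230 = 1.69 A.

I_in ≈ 1.69 A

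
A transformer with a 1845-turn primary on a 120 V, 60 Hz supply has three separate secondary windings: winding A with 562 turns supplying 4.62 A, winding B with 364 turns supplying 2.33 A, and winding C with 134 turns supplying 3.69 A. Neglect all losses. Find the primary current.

V_A = 120 × 562/1845 = 36.553 V; V_B = 120 × 364/1845 = 23.675 V; V_C = 120 × 134/1845 = 8.7154 V.
P_out = V_A I_A + V_B I_B + V_C I_C = 36.553×4.62 + 23.675×2.33 + 8.7154×3.69 = 168.87 + 55.162 + 32.160 = 256.20 W.
Ideal ⇒ P_in = P_out, so I_p = P_out/V_p = 256.20/120 = 2.13 A.

I_p ≈ 2.13 A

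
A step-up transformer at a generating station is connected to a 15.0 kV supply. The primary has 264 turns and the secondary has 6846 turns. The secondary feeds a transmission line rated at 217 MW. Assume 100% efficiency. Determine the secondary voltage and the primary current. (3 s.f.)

V_s ≈ 389000 V, I_p ≈ 14500 A

V_s = V_p × N_s/N_p = 15000 × 6846/264 = 388980 V.
I_s = P/V_s = 2.17×10^8/388980 = 557.87 A.
I_p = I_s × N_s/N_p = 557.87 × 6846/264 = 14500 A.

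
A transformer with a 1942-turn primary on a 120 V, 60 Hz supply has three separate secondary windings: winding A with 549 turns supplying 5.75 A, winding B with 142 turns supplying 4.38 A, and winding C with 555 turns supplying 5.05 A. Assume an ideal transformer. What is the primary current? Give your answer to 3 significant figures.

V_A = 120 × 549/1942 = 33.924 V; V_B = 120 × 142/1942 = 8.7745 V; V_C = 120 × 555/1942 = 34.295 V.
P_out = V_A I_A + V_B I_B + V_C I_C = 33.924×5.75 + 8.7745×4.38 + 34.295×5.05 = 195.06 + 38.432 + 173.19 = 406.68 W.
Ideal ⇒ P_in = P_out, so I_p = P_out/V_p = 406.68/120 = 3.39 A.

I_p ≈ 3.39 A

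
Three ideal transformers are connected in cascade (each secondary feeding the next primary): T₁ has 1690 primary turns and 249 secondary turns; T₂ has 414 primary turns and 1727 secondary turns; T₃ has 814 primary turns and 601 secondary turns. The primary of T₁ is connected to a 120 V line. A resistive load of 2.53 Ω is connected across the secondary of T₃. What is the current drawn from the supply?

I_supply ≈ 9.77 A

Secondary of T₁: V = 120.00 × 249/1690 = 17.680 V.
Secondary of T₂: V = 17.680 × 1727/414 = 73.754 V.
Secondary of T₃: V = 73.754 × 601/814 = 54.455 V.
I_load = 54.455/2.53 = 21.524 A, so P_out = 54.455 × 21.524 = 1172.1 W.
All ideal ⇒ P_in = P_out, so I_supply = 1172.1/120 = 9.77 A.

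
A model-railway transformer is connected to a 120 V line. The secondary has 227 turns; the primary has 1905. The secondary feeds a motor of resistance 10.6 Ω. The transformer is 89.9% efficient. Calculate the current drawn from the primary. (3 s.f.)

V_s = 120 × 227/1905 = 14.299 V.
I_s = V_s/R = 14.299/10.6 = 1.3490 A.
P_out = V_s I_s = 14.299 × 1.3490 = 19.289 W.
P_in = P_out/η = 19.289/0.899 = 21.456 W.
I_p = P_in/V_p = 21.456/120 = 0.179 A.

I_p ≈ 0.179 A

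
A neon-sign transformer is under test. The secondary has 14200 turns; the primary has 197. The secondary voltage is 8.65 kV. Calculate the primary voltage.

V_p/V_s = N_p/N_s, so V_p = 8650 × 197/14200 = 120 V.

V_p ≈ 120 V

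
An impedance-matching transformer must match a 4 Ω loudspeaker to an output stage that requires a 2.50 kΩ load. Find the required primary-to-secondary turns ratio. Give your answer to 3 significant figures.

N_p/N_s ≈ 25.0

Z_p/Z_s = (N_p/N_s)², so N_p/N_s = √(2500/4) = √625 = 25.0.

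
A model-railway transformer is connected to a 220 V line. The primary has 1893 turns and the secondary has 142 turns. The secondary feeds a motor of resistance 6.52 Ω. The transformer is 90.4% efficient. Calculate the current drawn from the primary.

I_p ≈ 0.210 A

V_s = 220 × 142/1893 = 16.503 V.
I_s = V_s/R = 16.503/6.52 = 2.5311 A.
P_out = V_s I_s = 16.503 × 2.5311 = 41.771 W.
P_in = P_out/η = 41.771/0.904 = 46.207 W.
I_p = P_in/V_p = 46.207/220 = 0.210 A.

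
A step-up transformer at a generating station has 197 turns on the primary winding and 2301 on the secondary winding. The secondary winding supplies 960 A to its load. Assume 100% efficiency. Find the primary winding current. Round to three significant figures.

For an ideal transformer I_p/I_s = N_s/N_p, so I_p = 960 × 2301/197 = 11200 A.

I_p ≈ 11200 A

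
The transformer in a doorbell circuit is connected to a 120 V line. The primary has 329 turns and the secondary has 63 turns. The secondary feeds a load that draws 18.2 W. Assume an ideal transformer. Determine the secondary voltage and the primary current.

V_s = V_p × N_s/N_p = 120 × 63/329 = 22.979 V.
I_s = P/V_s = 18.2/22.979 = 0.79204 A.
I_p = I_s × N_s/N_p = 0.79204 × 63/329 = 0.152 A.

V_s ≈ 23.0 V, I_p ≈ 0.152 A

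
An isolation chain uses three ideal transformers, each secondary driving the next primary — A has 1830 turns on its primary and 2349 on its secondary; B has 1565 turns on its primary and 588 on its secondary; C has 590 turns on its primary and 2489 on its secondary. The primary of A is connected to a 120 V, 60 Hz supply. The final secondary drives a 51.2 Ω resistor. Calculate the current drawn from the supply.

I_supply ≈ 9.70 A

After A: V = 120.00 × 2349/1830 = 154.03 V.
After B: V = 154.03 × 588/1565 = 57.873 V.
After C: V = 57.873 × 2489/590 = 244.15 V.
I_load = 244.15/51.2 = 4.7685 A, so P_out = 244.15 × 4.7685 = 1164.2 W.
All ideal ⇒ P_in = P_out, so I_supply = 1164.2/120 = 9.70 A.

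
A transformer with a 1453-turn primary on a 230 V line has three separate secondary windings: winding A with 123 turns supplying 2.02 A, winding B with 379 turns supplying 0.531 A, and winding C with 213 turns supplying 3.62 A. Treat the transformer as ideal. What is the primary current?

I_p ≈ 0.840 A

V_A = 230 × 123/1453 = 19.470 V; V_B = 230 × 379/1453 = 59.993 V; V_C = 230 × 213/1453 = 33.716 V.
P_out = V_A I_A + V_B I_B + V_C I_C = 19.470×2.02 + 59.993×0.531 + 33.716×3.62 = 39.330 + 31.856 + 122.05 = 193.24 W.
Ideal ⇒ P_in = P_out, so I_p = P_out/V_p = 193.24/230 = 0.840 A.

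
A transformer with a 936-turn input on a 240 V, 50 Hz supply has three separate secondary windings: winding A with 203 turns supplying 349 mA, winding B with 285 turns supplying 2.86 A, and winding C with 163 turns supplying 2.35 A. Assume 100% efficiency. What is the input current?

I_in ≈ 1.36 A

V_A = 240 × 203/936 = 52.051 V; V_B = 240 × 285/936 = 73.077 V; V_C = 240 × 163/936 = 41.795 V.
P_out = V_A I_A + V_B I_B + V_C I_C = 52.051×0.349 + 73.077×2.86 + 41.795×2.35 = 18.166 + 209.00 + 98.218 = 325.38 W.
Ideal ⇒ P_in = P_out, so I_in = P_out/V_in = 325.38/240 = 1.36 A.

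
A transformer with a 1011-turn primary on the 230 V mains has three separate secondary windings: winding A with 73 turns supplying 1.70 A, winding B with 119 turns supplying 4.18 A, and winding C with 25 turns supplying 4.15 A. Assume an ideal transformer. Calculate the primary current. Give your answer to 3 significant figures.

I_p ≈ 0.717 A

V_A = 230 × 73/1011 = 16.607 V; V_B = 230 × 119/1011 = 27.072 V; V_C = 230 × 25/1011 = 5.6874 V.
P_out = V_A I_A + V_B I_B + V_C I_C = 16.607×1.70 + 27.072×4.18 + 5.6874×4.15 = 28.232 + 113.16 + 23.603 = 165.00 W.
Ideal ⇒ P_in = P_out, so I_p = P_out/V_p = 165.00/230 = 0.717 A.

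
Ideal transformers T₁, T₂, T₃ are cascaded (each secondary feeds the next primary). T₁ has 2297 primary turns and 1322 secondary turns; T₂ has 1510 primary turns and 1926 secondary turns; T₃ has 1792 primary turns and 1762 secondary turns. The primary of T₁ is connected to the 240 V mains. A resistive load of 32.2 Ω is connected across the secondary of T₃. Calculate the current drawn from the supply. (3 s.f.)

I_supply ≈ 3.88 A

Secondary of T₁: V = 240.00 × 1322/2297 = 138.13 V.
Secondary of T₂: V = 138.13 × 1926/1510 = 176.18 V.
Secondary of T₃: V = 176.18 × 1762/1792 = 173.23 V.
I_load = 173.23/32.2 = 5.3799 A, so P_out = 173.23 × 5.3799 = 931.97 W.
All ideal ⇒ P_in = P_out, so I_supply = 931.97/240 = 3.88 A.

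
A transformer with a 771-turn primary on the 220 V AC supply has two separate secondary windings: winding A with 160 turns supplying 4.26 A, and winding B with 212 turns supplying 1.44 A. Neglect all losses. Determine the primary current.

I_p ≈ 1.28 A

V_A = 220 × 160/771 = 45.655 V; V_B = 220 × 212/771 = 60.493 V.
P_out = V_A I_A + V_B I_B = 45.655×4.26 + 60.493×1.44 = 194.49 + 87.110 = 281.60 W.
Ideal ⇒ P_in = P_out, so I_p = P_out/V_p = 281.60/220 = 1.28 A.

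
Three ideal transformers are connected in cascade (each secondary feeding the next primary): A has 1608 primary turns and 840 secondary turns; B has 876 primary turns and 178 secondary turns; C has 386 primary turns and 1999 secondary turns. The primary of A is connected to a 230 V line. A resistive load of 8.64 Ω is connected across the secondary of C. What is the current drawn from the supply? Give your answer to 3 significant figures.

After A: V = 230.00 × 840/1608 = 120.15 V.
After B: V = 120.15 × 178/876 = 24.414 V.
After C: V = 24.414 × 1999/386 = 126.43 V.
I_load = 126.43/8.64 = 14.634 A, so P_out = 126.43 × 14.634 = 1850.2 W.
All ideal ⇒ P_in = P_out, so I_supply = 1850.2/230 = 8.04 A.

I_supply ≈ 8.04 A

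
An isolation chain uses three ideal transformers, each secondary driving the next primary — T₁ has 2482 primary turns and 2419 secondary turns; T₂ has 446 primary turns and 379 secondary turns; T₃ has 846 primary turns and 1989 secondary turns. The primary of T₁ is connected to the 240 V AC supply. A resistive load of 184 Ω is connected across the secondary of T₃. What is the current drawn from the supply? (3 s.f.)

I_supply ≈ 4.95 A

Secondary of T₁: V = 240.00 × 2419/2482 = 233.91 V.
Secondary of T₂: V = 233.91 × 379/446 = 198.77 V.
Secondary of T₃: V = 198.77 × 1989/846 = 467.32 V.
I_load = 467.32/184 = 2.5398 A, so P_out = 467.32 × 2.5398 = 1186.9 W.
All ideal ⇒ P_in = P_out, so I_supply = 1186.9/240 = 4.95 A.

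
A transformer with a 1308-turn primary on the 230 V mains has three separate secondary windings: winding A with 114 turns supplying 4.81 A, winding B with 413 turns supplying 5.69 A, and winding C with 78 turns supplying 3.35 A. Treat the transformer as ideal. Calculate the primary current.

V_A = 230 × 114/1308 = 20.046 V; V_B = 230 × 413/1308 = 72.622 V; V_C = 230 × 78/1308 = 13.716 V.
P_out = V_A I_A + V_B I_B + V_C I_C = 20.046×4.81 + 72.622×5.69 + 13.716×3.35 = 96.421 + 413.22 + 45.947 = 555.59 W.
Ideal ⇒ P_in = P_out, so I_p = P_out/V_p = 555.59/230 = 2.42 A.

I_p ≈ 2.42 A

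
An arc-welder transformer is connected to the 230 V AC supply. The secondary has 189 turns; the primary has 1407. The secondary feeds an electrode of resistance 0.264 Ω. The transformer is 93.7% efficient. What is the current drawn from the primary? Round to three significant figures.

I_p ≈ 16.8 A

V_s = 230 × 189/1407 = 30.896 V.
I_s = V_s/R = 30.896/0.264 = 117.03 A.
P_out = V_s I_s = 30.896 × 117.03 = 3615.7 W.
P_in = P_out/η = 3615.7/0.937 = 3858.8 W.
I_p = P_in/V_p = 3858.8/230 = 16.8 A.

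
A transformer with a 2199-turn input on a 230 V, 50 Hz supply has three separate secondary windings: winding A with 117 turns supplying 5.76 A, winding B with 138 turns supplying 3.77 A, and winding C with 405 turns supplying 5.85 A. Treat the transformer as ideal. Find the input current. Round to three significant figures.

V_A = 230 × 117/2199 = 12.237 V; V_B = 230 × 138/2199 = 14.434 V; V_C = 230 × 405/2199 = 42.360 V.
P_out = V_A I_A + V_B I_B + V_C I_C = 12.237×5.76 + 14.434×3.77 + 42.360×5.85 = 70.487 + 54.416 + 247.81 = 372.71 W.
Ideal ⇒ P_in = P_out, so I_in = P_out/V_in = 372.71/230 = 1.62 A.

I_in ≈ 1.62 A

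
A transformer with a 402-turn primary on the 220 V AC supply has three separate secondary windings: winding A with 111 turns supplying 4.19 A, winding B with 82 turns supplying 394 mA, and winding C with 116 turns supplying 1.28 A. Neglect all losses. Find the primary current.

I_p ≈ 1.61 A

V_A = 220 × 111/402 = 60.746 V; V_B = 220 × 82/402 = 44.876 V; V_C = 220 × 116/402 = 63.483 V.
P_out = V_A I_A + V_B I_B + V_C I_C = 60.746×4.19 + 44.876×0.394 + 63.483×1.28 = 254.53 + 17.681 + 81.258 = 353.47 W.
Ideal ⇒ P_in = P_out, so I_p = P_out/V_p = 353.47/220 = 1.61 A.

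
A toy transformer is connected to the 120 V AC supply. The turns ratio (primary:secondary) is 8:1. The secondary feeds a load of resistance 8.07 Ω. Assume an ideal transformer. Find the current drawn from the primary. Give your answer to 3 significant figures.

V_s = V_p × N_s/N_p = 120 × 1/8 = 15.000 V.
I_s = V_s/R = 15.000/8.07 = 1.8587 A.
For an ideal transformer I_p N_p = I_s N_s, so I_p = 1.8587 × 1/8 = 0.232 A.

I_p ≈ 0.232 A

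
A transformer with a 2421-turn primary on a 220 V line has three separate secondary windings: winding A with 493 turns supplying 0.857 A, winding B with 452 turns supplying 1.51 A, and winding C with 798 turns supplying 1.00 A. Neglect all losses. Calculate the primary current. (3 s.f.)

I_p ≈ 0.786 A

V_A = 220 × 493/2421 = 44.800 V; V_B = 220 × 452/2421 = 41.074 V; V_C = 220 × 798/2421 = 72.515 V.
P_out = V_A I_A + V_B I_B + V_C I_C = 44.800×0.857 + 41.074×1.51 + 72.515×1.00 = 38.393 + 62.022 + 72.515 = 172.93 W.
Ideal ⇒ P_in = P_out, so I_p = P_out/V_p = 172.93/220 = 0.786 A.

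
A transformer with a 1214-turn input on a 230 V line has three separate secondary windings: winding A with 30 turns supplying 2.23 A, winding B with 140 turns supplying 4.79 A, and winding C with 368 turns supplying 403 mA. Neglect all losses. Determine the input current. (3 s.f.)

V_A = 230 × 30/1214 = 5.6837 V; V_B = 230 × 140/1214 = 26.524 V; V_C = 230 × 368/1214 = 69.720 V.
P_out = V_A I_A + V_B I_B + V_C I_C = 5.6837×2.23 + 26.524×4.79 + 69.720×0.403 = 12.675 + 127.05 + 28.097 = 167.82 W.
Ideal ⇒ P_in = P_out, so I_in = P_out/V_in = 167.82/230 = 0.730 A.

I_in ≈ 0.730 A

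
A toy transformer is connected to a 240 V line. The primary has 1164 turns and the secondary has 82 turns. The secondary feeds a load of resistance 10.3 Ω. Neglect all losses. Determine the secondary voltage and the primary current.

V_s ≈ 16.9 V, I_p ≈ 0.116 A

V_s = V_p × N_s/N_p = 240 × 82/1164 = 16.907 V.
I_s = V_s/R = 16.907/10.3 = 1.6415 A.
I_p = I_s × N_s/N_p = 1.6415 × 82/1164 = 0.116 A.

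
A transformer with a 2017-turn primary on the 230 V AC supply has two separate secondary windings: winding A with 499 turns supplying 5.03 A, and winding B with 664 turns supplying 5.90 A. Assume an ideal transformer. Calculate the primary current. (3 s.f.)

I_p ≈ 3.19 A

V_A = 230 × 499/2017 = 56.901 V; V_B = 230 × 664/2017 = 75.716 V.
P_out = V_A I_A + V_B I_B = 56.901×5.03 + 75.716×5.90 = 286.21 + 446.73 = 732.94 W.
Ideal ⇒ P_in = P_out, so I_p = P_out/V_p = 732.94/230 = 3.19 A.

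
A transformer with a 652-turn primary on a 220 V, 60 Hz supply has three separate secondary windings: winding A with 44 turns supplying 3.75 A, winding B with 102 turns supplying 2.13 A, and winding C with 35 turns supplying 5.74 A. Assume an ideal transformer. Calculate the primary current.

I_p ≈ 0.894 A

V_A = 220 × 44/652 = 14.847 V; V_B = 220 × 102/652 = 34.417 V; V_C = 220 × 35/652 = 11.810 V.
P_out = V_A I_A + V_B I_B + V_C I_C = 14.847×3.75 + 34.417×2.13 + 11.810×5.74 = 55.675 + 73.309 + 67.788 = 196.77 W.
Ideal ⇒ P_in = P_out, so I_p = P_out/V_p = 196.77/220 = 0.894 A.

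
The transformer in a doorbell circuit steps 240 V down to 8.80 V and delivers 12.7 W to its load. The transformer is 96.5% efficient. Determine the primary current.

P_in = P_out/η = 12.7/0.965 = 13.161 W.
I_p = P_in/V_p = 13.161/240 = 0.0548 A.

I_p ≈ 0.0548 A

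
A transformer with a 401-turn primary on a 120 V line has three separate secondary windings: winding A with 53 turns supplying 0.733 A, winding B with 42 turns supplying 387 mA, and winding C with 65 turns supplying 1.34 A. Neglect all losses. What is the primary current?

V_A = 120 × 53/401 = 15.860 V; V_B = 120 × 42/401 = 12.569 V; V_C = 120 × 65/401 = 19.451 V.
P_out = V_A I_A + V_B I_B + V_C I_C = 15.860×0.733 + 12.569×0.387 + 19.451×1.34 = 11.626 + 4.8640 + 26.065 = 42.555 W.
Ideal ⇒ P_in = P_out, so I_p = P_out/V_p = 42.555/120 = 0.355 A.

I_p ≈ 0.355 A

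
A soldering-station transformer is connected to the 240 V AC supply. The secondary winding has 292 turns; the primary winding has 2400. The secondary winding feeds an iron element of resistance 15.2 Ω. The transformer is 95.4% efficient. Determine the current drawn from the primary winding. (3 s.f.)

V_s = 240 × 292/2400 = 29.200 V.
I_s = V_s/R = 29.200/15.2 = 1.9211 A.
P_out = V_s I_s = 29.200 × 1.9211 = 56.095 W.
P_in = P_out/η = 56.095/0.954 = 58.800 W.
I_p = P_in/V_p = 58.800/240 = 0.245 A.

I_p ≈ 0.245 A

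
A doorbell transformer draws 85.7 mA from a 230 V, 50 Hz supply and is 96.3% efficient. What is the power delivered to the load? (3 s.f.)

P_in = V_p I_p = 230 × 0.0857 = 19.711 W.
P_out = η P_in = 0.963 × 19.711 = 19.0 W.

P_out ≈ 19.0 W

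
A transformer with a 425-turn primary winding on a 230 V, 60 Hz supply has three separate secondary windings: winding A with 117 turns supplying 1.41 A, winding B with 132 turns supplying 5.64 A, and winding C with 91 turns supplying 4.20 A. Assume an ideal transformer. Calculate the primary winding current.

I_p ≈ 3.04 A

V_A = 230 × 117/425 = 63.318 V; V_B = 230 × 132/425 = 71.435 V; V_C = 230 × 91/425 = 49.247 V.
P_out = V_A I_A + V_B I_B + V_C I_C = 63.318×1.41 + 71.435×5.64 + 49.247×4.20 = 89.278 + 402.90 + 206.84 = 699.01 W.
Ideal ⇒ P_in = P_out, so I_p = P_out/V_p = 699.01/230 = 3.04 A.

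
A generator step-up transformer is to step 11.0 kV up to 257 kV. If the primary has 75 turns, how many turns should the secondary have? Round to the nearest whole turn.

N_s/N_p = V_s/V_p, so N_s = 75 × 257000/11000 = 1752.3 ≈ 1752 turns.

N_s = 1752 turns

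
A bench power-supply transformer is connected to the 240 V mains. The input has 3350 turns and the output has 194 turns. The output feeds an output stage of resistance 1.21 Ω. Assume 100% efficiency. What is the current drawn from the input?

I_in ≈ 0.665 A

V_out = V_in × N_out/N_in = 240 × 194/3350 = 13.899 V.
I_out = V_out/R = 13.899/1.21 = 11.486 A.
For an ideal transformer I_in N_in = I_out N_out, so I_in = 11.486 × 194/3350 = 0.665 A.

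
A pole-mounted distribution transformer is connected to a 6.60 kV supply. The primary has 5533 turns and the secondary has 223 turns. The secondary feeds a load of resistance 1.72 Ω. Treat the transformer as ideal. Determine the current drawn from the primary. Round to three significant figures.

I_p ≈ 6.23 A

V_s = V_p × N_s/N_p = 6600 × 223/5533 = 266.00 V.
I_s = V_s/R = 266.00/1.72 = 154.65 A.
For an ideal transformer I_p N_p = I_s N_s, so I_p = 154.65 × 223/5533 = 6.23 A.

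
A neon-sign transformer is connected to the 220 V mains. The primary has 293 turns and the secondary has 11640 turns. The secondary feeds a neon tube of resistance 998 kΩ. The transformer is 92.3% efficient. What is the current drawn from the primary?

V_s = 220 × 11640/293 = 8739.9 V.
I_s = V_s/R = 8739.9/998000 = 0.0087574 A.
P_out = V_s I_s = 8739.9 × 0.0087574 = 76.539 W.
P_in = P_out/η = 76.539/0.923 = 82.925 W.
I_p = P_in/V_p = 82.925/220 = 0.377 A.

I_p ≈ 0.377 A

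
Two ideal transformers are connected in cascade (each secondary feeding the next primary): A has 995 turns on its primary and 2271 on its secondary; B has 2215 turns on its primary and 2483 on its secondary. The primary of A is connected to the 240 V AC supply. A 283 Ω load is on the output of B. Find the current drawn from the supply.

Secondary of A: V = 240.00 × 2271/995 = 547.78 V.
Secondary of B: V = 547.78 × 2483/2215 = 614.06 V.
I_load = 614.06/283 = 2.1698 A, so P_out = 614.06 × 2.1698 = 1332.4 W.
All ideal ⇒ P_in = P_out, so I_supply = 1332.4/240 = 5.55 A.

I_supply ≈ 5.55 A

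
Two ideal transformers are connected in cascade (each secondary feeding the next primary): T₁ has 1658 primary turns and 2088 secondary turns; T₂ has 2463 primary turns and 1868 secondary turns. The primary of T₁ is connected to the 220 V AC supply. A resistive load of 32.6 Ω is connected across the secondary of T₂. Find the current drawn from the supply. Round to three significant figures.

I_supply ≈ 6.16 A

After T₁: V = 220.00 × 2088/1658 = 277.06 V.
After T₂: V = 277.06 × 1868/2463 = 210.13 V.
I_load = 210.13/32.6 = 6.4456 A, so P_out = 210.13 × 6.4456 = 1354.4 W.
All ideal ⇒ P_in = P_out, so I_supply = 1354.4/220 = 6.16 A.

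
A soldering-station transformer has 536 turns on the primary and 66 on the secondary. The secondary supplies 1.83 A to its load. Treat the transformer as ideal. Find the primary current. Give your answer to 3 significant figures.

For an ideal transformer I_p/I_s = N_s/N_p, so I_p = 1.83 × 66/536 = 0.225 A.

I_p ≈ 0.225 A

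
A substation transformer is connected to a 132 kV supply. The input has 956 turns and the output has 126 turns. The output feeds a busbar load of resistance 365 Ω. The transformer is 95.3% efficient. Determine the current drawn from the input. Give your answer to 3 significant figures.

I_in ≈ 6.59 A

V_out = 132000 × 126/956 = 17397 V.
I_out = V_out/R = 17397/365 = 47.664 A.
P_out = V_out I_out = 17397 × 47.664 = 829240 W.
P_in = P_out/η = 829240/0.953 = 870140 W.
I_in = P_in/V_in = 870140/132000 = 6.59 A.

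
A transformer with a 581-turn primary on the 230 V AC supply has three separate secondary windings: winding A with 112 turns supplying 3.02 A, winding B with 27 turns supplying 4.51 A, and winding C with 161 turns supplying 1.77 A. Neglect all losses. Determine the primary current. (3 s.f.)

I_p ≈ 1.28 A

V_A = 230 × 112/581 = 44.337 V; V_B = 230 × 27/581 = 10.688 V; V_C = 230 × 161/581 = 63.735 V.
P_out = V_A I_A + V_B I_B + V_C I_C = 44.337×3.02 + 10.688×4.51 + 63.735×1.77 = 133.90 + 48.205 + 112.81 = 294.91 W.
Ideal ⇒ P_in = P_out, so I_p = P_out/V_p = 294.91/230 = 1.28 A.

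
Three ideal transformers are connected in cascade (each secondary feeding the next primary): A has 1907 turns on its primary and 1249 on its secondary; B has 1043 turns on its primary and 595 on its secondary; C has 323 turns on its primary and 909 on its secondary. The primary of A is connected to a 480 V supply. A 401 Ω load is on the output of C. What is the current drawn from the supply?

After A: V = 480.00 × 1249/1907 = 314.38 V.
After B: V = 314.38 × 595/1043 = 179.34 V.
After C: V = 179.34 × 909/323 = 504.72 V.
I_load = 504.72/401 = 1.2586 A, so P_out = 504.72 × 1.2586 = 635.26 W.
All ideal ⇒ P_in = P_out, so I_supply = 635.26/480 = 1.32 A.

I_supply ≈ 1.32 A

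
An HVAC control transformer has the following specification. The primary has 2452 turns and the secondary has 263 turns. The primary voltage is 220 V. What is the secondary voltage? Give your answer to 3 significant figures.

V_s/V_p = N_s/N_p, so V_s = 220 × 263/2452 = 23.6 V.

V_s ≈ 23.6 V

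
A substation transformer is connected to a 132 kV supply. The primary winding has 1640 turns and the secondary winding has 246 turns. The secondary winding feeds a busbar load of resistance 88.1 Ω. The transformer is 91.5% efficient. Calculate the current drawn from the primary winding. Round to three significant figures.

V_s = 132000 × 246/1640 = 19800 V.
I_s = V_s/R = 19800/88.1 = 224.74 A.
P_out = V_s I_s = 19800 × 224.74 = 4.4499×10^6 W.
P_in = P_out/η = 4.4499×10^6/0.915 = 4.8633×10^6 W.
I_p = P_in/V_p = 4.8633×10^6/132000 = 36.8 A.

I_p ≈ 36.8 A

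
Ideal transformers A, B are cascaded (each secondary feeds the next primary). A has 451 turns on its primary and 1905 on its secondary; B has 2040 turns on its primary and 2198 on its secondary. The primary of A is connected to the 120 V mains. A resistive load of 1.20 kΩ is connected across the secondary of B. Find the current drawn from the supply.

I_supply ≈ 2.07 A

Secondary of A: V = 120.00 × 1905/451 = 506.87 V.
Secondary of B: V = 506.87 × 2198/2040 = 546.13 V.
I_load = 546.13/1200 = 0.45511 A, so P_out = 546.13 × 0.45511 = 248.55 W.
All ideal ⇒ P_in = P_out, so I_supply = 248.55/120 = 2.07 A.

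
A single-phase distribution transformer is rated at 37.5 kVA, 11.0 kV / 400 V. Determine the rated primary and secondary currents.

I_p ≈ 3.41 A, I_s ≈ 93.8 A

I_p = S/V_p = 37500/11000 = 3.41 A.
I_s = S/V_s = 37500/400 = 93.8 A.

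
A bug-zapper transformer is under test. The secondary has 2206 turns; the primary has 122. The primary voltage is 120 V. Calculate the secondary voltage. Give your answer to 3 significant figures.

V_s/V_p = N_s/N_p, so V_s = 120 × 2206/122 = 2170 V.

V_s ≈ 2170 V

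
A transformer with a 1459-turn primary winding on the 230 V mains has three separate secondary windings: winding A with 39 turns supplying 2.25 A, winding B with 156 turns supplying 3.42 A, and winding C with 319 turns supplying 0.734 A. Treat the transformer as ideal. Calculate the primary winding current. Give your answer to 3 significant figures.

I_p ≈ 0.586 A

V_A = 230 × 39/1459 = 6.1480 V; V_B = 230 × 156/1459 = 24.592 V; V_C = 230 × 319/1459 = 50.288 V.
P_out = V_A I_A + V_B I_B + V_C I_C = 6.1480×2.25 + 24.592×3.42 + 50.288×0.734 = 13.833 + 84.105 + 36.911 = 134.85 W.
Ideal ⇒ P_in = P_out, so I_p = P_out/V_p = 134.85/230 = 0.586 A.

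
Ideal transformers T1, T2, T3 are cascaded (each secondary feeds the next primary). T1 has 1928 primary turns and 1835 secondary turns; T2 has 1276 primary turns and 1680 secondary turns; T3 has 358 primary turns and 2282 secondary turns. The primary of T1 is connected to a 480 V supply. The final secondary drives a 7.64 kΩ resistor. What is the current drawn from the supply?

I_supply ≈ 4.01 A

Secondary of T1: V = 480.00 × 1835/1928 = 456.85 V.
Secondary of T2: V = 456.85 × 1680/1276 = 601.49 V.
Secondary of T3: V = 601.49 × 2282/358 = 3834.1 V.
I_load = 3834.1/7640 = 0.50184 A, so P_out = 3834.1 × 0.50184 = 1924.1 W.
All ideal ⇒ P_in = P_out, so I_supply = 1924.1/480 = 4.01 A.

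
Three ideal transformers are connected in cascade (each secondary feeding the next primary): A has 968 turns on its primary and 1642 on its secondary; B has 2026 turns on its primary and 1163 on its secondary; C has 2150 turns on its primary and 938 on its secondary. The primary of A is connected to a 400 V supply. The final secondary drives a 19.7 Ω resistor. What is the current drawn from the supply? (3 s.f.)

I_supply ≈ 3.66 A

Secondary of A: V = 400.00 × 1642/968 = 678.51 V.
Secondary of B: V = 678.51 × 1163/2026 = 389.49 V.
Secondary of C: V = 389.49 × 938/2150 = 169.93 V.
I_load = 169.93/19.7 = 8.6257 A, so P_out = 169.93 × 8.6257 = 1465.7 W.
All ideal ⇒ P_in = P_out, so I_supply = 1465.7/400 = 3.66 A.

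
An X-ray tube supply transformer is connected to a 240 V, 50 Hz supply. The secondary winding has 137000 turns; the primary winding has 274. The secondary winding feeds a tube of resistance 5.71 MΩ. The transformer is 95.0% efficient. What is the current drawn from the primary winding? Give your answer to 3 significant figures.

I_p ≈ 11.1 A

V_s = 240 × 137000/274 = 120000 V.
I_s = V_s/R = 120000/(5.71×10^6) = 0.021016 A.
P_out = V_s I_s = 120000 × 0.021016 = 2521.9 W.
P_in = P_out/η = 2521.9/0.950 = 2654.6 W.
I_p = P_in/V_p = 2654.6/240 = 11.1 A.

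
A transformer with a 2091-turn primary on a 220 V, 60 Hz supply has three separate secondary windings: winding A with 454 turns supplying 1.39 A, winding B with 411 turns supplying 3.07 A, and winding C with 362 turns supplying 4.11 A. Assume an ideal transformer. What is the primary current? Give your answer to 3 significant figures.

V_A = 220 × 454/2091 = 47.767 V; V_B = 220 × 411/2091 = 43.242 V; V_C = 220 × 362/2091 = 38.087 V.
P_out = V_A I_A + V_B I_B + V_C I_C = 47.767×1.39 + 43.242×3.07 + 38.087×4.11 = 66.396 + 132.75 + 156.54 = 355.69 W.
Ideal ⇒ P_in = P_out, so I_p = P_out/V_p = 355.69/220 = 1.62 A.

I_p ≈ 1.62 A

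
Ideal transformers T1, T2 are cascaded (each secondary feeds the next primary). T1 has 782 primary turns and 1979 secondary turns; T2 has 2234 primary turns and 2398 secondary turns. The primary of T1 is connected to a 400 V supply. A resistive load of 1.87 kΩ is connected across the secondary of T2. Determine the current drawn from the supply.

I_supply ≈ 1.58 A

Secondary of T1: V = 400.00 × 1979/782 = 1012.3 V.
Secondary of T2: V = 1012.3 × 2398/2234 = 1086.6 V.
I_load = 1086.6/1870 = 0.58106 A, so P_out = 1086.6 × 0.58106 = 631.38 W.
All ideal ⇒ P_in = P_out, so I_supply = 631.38/400 = 1.58 A.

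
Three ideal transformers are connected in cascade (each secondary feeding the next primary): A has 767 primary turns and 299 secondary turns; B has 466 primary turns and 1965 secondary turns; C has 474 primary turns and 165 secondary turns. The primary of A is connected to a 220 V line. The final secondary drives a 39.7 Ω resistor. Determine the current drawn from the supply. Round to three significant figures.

I_supply ≈ 1.81 A

Secondary of A: V = 220.00 × 299/767 = 85.763 V.
Secondary of B: V = 85.763 × 1965/466 = 361.64 V.
Secondary of C: V = 361.64 × 165/474 = 125.89 V.
I_load = 125.89/39.7 = 3.1710 A, so P_out = 125.89 × 3.1710 = 399.18 W.
All ideal ⇒ P_in = P_out, so I_supply = 399.18/220 = 1.81 A.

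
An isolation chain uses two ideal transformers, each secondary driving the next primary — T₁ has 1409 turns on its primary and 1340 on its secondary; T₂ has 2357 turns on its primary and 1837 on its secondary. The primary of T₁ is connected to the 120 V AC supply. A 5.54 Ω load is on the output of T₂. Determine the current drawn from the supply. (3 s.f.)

I_supply ≈ 11.9 A

Secondary of T₁: V = 120.00 × 1340/1409 = 114.12 V.
Secondary of T₂: V = 114.12 × 1837/2357 = 88.946 V.
I_load = 88.946/5.54 = 16.055 A, so P_out = 88.946 × 16.055 = 1428.0 W.
All ideal ⇒ P_in = P_out, so I_supply = 1428.0/120 = 11.9 A.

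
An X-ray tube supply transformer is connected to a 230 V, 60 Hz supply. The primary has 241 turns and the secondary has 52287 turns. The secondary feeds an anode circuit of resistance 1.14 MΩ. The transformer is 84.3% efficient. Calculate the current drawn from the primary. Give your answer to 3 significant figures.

I_p ≈ 11.3 A

V_s = 230 × 52287/241 = 49900 V.
I_s = V_s/R = 49900/(1.14×10^6) = 0.043772 A.
P_out = V_s I_s = 49900 × 0.043772 = 2184.3 W.
P_in = P_out/η = 2184.3/0.843 = 2591.1 W.
I_p = P_in/V_p = 2591.1/230 = 11.3 A.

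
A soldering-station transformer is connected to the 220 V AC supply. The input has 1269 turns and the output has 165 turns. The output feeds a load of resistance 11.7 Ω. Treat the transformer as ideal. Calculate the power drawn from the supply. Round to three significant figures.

V_out = V_in × N_out/N_in = 220 × 165/1269 = 28.605 V.
I_out = V_out/R = 28.605/11.7 = 2.4449 A.
I_in = I_out × N_out/N_in = 2.4449 × 165/1269 = 0.31789 A.
P = V_in I_in = 220 × 0.31789 = 69.9 W.

P ≈ 69.9 W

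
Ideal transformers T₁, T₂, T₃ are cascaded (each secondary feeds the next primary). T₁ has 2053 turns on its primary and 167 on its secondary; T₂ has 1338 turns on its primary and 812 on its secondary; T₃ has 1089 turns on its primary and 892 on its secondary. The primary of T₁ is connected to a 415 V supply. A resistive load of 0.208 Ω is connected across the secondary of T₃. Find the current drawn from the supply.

Secondary of T₁: V = 415.00 × 167/2053 = 33.758 V.
Secondary of T₂: V = 33.758 × 812/1338 = 20.487 V.
Secondary of T₃: V = 20.487 × 892/1089 = 16.781 V.
I_load = 16.781/0.208 = 80.677 A, so P_out = 16.781 × 80.677 = 1353.8 W.
All ideal ⇒ P_in = P_out, so I_supply = 1353.8/415 = 3.26 A.

I_supply ≈ 3.26 A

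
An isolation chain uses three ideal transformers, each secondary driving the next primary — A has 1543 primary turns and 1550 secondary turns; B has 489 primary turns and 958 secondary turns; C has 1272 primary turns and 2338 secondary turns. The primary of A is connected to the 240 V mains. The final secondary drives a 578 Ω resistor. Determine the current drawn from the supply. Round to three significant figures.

I_supply ≈ 5.43 A

Secondary of A: V = 240.00 × 1550/1543 = 241.09 V.
Secondary of B: V = 241.09 × 958/489 = 472.32 V.
Secondary of C: V = 472.32 × 2338/1272 = 868.14 V.
I_load = 868.14/578 = 1.5020 A, so P_out = 868.14 × 1.5020 = 1303.9 W.
All ideal ⇒ P_in = P_out, so I_supply = 1303.9/240 = 5.43 A.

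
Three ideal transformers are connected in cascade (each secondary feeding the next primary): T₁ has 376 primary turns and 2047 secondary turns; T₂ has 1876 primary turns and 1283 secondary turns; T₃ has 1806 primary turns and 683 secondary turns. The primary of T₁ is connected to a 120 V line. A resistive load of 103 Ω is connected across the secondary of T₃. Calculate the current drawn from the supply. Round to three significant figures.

Secondary of T₁: V = 120.00 × 2047/376 = 653.30 V.
Secondary of T₂: V = 653.30 × 1283/1876 = 446.79 V.
Secondary of T₃: V = 446.79 × 683/1806 = 168.97 V.
I_load = 168.97/103 = 1.6405 A, so P_out = 168.97 × 1.6405 = 277.19 W.
All ideal ⇒ P_in = P_out, so I_supply = 277.19/120 = 2.31 A.

I_supply ≈ 2.31 A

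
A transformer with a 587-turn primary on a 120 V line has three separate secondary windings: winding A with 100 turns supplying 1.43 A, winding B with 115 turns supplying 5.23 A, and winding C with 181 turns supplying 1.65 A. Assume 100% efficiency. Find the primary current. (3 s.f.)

I_p ≈ 1.78 A

V_A = 120 × 100/587 = 20.443 V; V_B = 120 × 115/587 = 23.509 V; V_C = 120 × 181/587 = 37.002 V.
P_out = V_A I_A + V_B I_B + V_C I_C = 20.443×1.43 + 23.509×5.23 + 37.002×1.65 = 29.233 + 122.95 + 61.053 = 213.24 W.
Ideal ⇒ P_in = P_out, so I_p = P_out/V_p = 213.24/120 = 1.78 A.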